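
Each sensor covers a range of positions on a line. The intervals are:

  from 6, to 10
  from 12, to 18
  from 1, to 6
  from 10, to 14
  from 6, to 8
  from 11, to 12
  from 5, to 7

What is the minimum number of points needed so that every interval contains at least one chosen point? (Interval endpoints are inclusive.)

Sort by right endpoint; whenever an interval is uncovered, place a point at its right end.
Sorted: [1,6] [5,7] [6,8] [6,10] [11,12] [10,14] [12,18]
{[1,6],[5,7],[6,8],[6,10]} hit by 6; {[11,12],[10,14],[12,18]} hit by 12.
Points: 6, 12 (2 total).

2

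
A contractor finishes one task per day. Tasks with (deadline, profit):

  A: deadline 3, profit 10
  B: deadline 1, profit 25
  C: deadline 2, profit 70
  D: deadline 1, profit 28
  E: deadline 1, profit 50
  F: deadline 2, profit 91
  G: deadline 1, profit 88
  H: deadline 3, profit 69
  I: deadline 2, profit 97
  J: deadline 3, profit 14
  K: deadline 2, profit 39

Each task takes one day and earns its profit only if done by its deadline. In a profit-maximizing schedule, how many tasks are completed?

Take jobs in profit order; each goes to the latest open slot no later than its deadline.
Profit order: I=97 F=91 G=88 C=70 H=69 E=50 K=39 D=28 B=25 J=14 A=10
Assign: I→slot 2, F→slot 1, G skipped, C skipped, H→slot 3, E skipped, K skipped, D skipped, B skipped, J skipped, A skipped.
Slots: [1:F] [2:I] [3:H]
3 of 11 scheduled.

3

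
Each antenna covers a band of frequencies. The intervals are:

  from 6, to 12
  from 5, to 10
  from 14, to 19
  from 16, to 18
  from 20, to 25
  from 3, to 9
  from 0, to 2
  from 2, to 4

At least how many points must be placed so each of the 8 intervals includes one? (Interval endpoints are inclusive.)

4

Process intervals by earliest right end; each time one isn't hit yet, stab at its right endpoint.
Sorted: [0,2] [2,4] [3,9] [5,10] [6,12] [16,18] [14,19] [20,25]
{[0,2],[2,4]} hit by 2; {[3,9],[5,10],[6,12]} hit by 9; {[16,18],[14,19]} hit by 18; {[20,25]} hit by 25.
Points: 2, 9, 18, 25 (4 total).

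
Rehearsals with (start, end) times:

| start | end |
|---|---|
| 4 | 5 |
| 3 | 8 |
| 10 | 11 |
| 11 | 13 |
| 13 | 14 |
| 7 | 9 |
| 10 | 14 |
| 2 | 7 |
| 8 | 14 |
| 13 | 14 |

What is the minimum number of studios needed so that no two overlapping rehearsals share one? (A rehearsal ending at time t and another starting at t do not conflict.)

4

Events (time:±→running): 2:+→1 3:+→2 4:+→3 5:-→2 7:-→1 7:+→2 8:-→1 8:+→2 9:-→1 10:+→2 10:+→3 11:-→2 11:+→3 13:-→2 13:+→3 13:+→4 … peak 4.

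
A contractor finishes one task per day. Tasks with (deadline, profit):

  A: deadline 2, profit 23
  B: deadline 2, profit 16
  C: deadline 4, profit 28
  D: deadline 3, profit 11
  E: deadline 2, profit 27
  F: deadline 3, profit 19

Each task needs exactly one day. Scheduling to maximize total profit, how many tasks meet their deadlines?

4

Sort by profit descending; place each in the latest free slot ≤ its deadline.
Profit order: C=28 E=27 A=23 F=19 B=16 D=11
Assign: C→slot 4, E→slot 2, A→slot 1, F→slot 3, B skipped, D skipped.
Slots: [1:A] [2:E] [3:F] [4:C]
4 of 6 scheduled.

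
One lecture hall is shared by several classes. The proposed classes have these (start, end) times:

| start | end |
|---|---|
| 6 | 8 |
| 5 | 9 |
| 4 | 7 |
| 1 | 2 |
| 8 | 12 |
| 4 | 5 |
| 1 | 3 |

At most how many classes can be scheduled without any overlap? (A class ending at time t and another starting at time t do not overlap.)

Order by finish time; keep every interval that doesn't clash with the previous kept one.
Sorted by end: (1,2)  (1,3)  (4,5)  (4,7)  (6,8)  (5,9)  (8,12)
take (1,2); skip (1,3); take (4,5); skip (4,7); take (6,8); take (8,12).
Selected 4 classes.

4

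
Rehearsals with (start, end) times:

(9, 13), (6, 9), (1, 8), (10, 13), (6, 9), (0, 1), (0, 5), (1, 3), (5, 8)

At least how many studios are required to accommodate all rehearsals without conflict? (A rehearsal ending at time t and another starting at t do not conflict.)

Count concurrent intervals with a sweep; the peak is the room count.
starts: [0, 0, 1, 1, 5, 6, 6, 9, 10]
ends:   [1, 3, 5, 8, 8, 9, 9, 13, 13]
s0→1 s0→2 e1→1 s1→2 s1→3 e3→2 e5→1 s5→2 s6→3 s6→4  — peak 4.

4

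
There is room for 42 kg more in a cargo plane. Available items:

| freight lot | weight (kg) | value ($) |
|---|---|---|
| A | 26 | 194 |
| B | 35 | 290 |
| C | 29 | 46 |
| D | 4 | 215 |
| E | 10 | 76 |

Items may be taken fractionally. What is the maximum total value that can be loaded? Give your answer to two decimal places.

527.80

Order: D (215/4=53.75) > B (290/35=8.29) > E (76/10=7.60) > A (194/26=7.46) > C (46/29=1.59)
Fill: take D (4 @ 215) → take B (35 @ 290) → take 3/10 of E → 22.80; 42/42 used.
Total value = 527.80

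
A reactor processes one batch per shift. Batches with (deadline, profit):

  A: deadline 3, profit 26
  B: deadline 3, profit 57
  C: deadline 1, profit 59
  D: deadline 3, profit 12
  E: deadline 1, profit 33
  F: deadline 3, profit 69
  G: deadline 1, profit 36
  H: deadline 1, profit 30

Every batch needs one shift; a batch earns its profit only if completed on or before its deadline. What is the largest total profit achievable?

185

Profit order: F=69 C=59 B=57 G=36 E=33 H=30 A=26 D=12
Assign: F→slot 3, C→slot 1, B→slot 2, G skipped, E skipped, H skipped, A skipped, D skipped.
Slots: [1:C] [2:B] [3:F]
Profit = 59 + 57 + 69 = 185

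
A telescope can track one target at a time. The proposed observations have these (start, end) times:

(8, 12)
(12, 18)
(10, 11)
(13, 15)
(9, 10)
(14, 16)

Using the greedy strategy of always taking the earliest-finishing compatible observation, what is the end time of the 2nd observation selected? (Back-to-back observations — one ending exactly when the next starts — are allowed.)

11

Sort by end time and greedily take each interval whose start is ≥ the last chosen end.
By end time: (9,10), (10,11), (8,12), (13,15), (14,16), (12,18).
Pick (9,10); next start ≥ 10 → (10,11); next start ≥ 11 → (13,15).
Selected: (9,10) (10,11) (13,15)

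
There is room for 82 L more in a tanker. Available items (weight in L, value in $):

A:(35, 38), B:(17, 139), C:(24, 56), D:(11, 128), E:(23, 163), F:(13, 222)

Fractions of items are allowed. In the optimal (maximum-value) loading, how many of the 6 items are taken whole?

Order: F (222/13=17.08) > D (128/11=11.64) > B (139/17=8.18) > E (163/23=7.09) > C (56/24=2.33) > A (38/35=1.09)
Fill: take F (13 @ 222) → take D (11 @ 128) → take B (17 @ 139) → take E (23 @ 163) → take 18/24 of C → 42.00; 82/82 used.
4 item(s) taken whole; one partial (take 18/24 of C).

4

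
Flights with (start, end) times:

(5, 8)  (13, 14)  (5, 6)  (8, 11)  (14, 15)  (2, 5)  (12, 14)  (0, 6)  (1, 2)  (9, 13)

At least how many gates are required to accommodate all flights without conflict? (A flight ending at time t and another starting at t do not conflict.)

Events (time:±→running): 0:+→1 1:+→2 2:-→1 2:+→2 5:-→1 5:+→2 5:+→3 … peak 3.

3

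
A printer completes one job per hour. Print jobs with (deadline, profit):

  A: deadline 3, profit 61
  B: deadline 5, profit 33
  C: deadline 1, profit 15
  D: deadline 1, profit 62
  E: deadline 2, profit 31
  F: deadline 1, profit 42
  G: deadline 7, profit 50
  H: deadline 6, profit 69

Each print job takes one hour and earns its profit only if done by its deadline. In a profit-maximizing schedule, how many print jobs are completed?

6

Sort by profit descending; place each in the latest free slot ≤ its deadline.
Profit order: H=69 D=62 A=61 G=50 F=42 B=33 E=31 C=15
Assign: H→slot 6, D→slot 1, A→slot 3, G→slot 7, F skipped, B→slot 5, E→slot 2, C skipped.
Slots: [1:D] [2:E] [3:A] [5:B] [6:H] [7:G]
6 of 8 scheduled.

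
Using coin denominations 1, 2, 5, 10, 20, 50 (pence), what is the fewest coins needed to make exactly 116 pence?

116 = 2×50 + 1×10 + 1×5 + 1×1
Total coins = 2 + 1 + 1 + 1 = 5

5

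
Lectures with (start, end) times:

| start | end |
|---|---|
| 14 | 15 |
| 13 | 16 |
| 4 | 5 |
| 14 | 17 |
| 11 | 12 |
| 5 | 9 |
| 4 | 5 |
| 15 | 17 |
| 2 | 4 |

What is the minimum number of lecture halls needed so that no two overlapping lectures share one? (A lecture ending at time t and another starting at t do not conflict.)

Events (time:±→running): 2:+→1 4:-→0 4:+→1 4:+→2 5:-→1 5:-→0 5:+→1 9:-→0 11:+→1 12:-→0 13:+→1 14:+→2 14:+→3 … peak 3.

3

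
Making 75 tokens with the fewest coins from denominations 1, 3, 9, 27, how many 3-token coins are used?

Greedy: take as many of the largest coin as possible, then repeat with the remainder.
75 = 2×27 + 2×9 + 1×3
Count of 3: 1

1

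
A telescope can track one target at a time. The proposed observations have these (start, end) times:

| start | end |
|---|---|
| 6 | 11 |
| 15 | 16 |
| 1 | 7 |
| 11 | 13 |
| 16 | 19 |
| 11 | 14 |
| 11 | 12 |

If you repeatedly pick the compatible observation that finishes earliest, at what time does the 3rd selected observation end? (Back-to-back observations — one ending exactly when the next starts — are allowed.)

Order by finish time; keep every interval that doesn't clash with the previous kept one.
By end time: (1,7), (6,11), (11,12), (11,13), (11,14), (15,16), (16,19).
Pick (1,7); next start ≥ 7 → (11,12); next start ≥ 12 → (15,16); next start ≥ 16 → (16,19).
Selected: (1,7) (11,12) (15,16) (16,19)

16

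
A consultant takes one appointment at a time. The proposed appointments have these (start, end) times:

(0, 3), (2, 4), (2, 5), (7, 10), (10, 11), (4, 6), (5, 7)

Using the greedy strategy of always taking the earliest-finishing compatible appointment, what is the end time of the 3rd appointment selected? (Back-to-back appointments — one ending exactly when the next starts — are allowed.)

10

Sort by end time and greedily take each interval whose start is ≥ the last chosen end.
By end time: (0,3), (2,4), (2,5), (4,6), (5,7), (7,10), (10,11).
Pick (0,3); next start ≥ 3 → (4,6); next start ≥ 6 → (7,10); next start ≥ 10 → (10,11).
Selected: (0,3) (4,6) (7,10) (10,11)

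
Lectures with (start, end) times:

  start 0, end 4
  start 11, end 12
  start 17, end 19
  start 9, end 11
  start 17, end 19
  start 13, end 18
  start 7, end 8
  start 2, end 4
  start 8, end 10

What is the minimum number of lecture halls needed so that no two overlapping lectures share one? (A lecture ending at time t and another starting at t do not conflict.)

3

The answer is the maximum number of intervals overlapping at any instant.
starts: [0, 2, 7, 8, 9, 11, 13, 17, 17]
ends:   [4, 4, 8, 10, 11, 12, 18, 19, 19]
s0→1 s2→2 e4→1 e4→0 s7→1 e8→0 s8→1 s9→2 e10→1 e11→0 s11→1 e12→0 s13→1 s17→2 s17→3  — peak 3.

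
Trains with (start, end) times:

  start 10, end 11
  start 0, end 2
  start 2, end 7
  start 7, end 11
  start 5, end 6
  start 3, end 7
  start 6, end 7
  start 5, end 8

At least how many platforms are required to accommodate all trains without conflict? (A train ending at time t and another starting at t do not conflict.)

Count concurrent intervals with a sweep; the peak is the room count.
Events (time:±→running): 0:+→1 2:-→0 2:+→1 3:+→2 5:+→3 5:+→4 … peak 4.

4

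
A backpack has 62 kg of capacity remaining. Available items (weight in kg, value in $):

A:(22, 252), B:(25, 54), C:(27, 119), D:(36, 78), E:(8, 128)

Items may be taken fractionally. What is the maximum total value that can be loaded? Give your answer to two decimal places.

Ratios (sorted): E 16.00, A 11.45, C 4.41, D 2.17, B 2.16
take E (8 @ 128); take A (22 @ 252); take C (27 @ 119); take 5/36 of D → 10.83. Capacity used 62/62.
Total value = 509.83

509.83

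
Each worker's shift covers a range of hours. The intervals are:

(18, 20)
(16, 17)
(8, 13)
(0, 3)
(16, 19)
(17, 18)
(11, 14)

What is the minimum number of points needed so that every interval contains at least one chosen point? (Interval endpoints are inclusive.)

4

Sort by right endpoint; whenever an interval is uncovered, place a point at its right end.
Sorted: [0,3] [8,13] [11,14] [16,17] [17,18] [16,19] [18,20]
{[0,3]} hit by 3; {[8,13],[11,14]} hit by 13; {[16,17],[17,18],[16,19]} hit by 17; {[18,20]} hit by 20.
Points: 3, 13, 17, 20 (4 total).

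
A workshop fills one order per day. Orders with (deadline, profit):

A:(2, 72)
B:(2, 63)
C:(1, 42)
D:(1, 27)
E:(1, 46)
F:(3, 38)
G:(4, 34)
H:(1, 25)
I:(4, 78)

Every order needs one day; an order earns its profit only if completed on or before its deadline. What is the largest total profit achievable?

251

Take jobs in profit order; each goes to the latest open slot no later than its deadline.
By profit: I(d4,78), A(d2,72), B(d2,63), E(d1,46), C(d1,42), F(d3,38), G(d4,34), D(d1,27), H(d1,25)
I→slot 4; A→slot 2; B→slot 1; E skipped; C skipped; F→slot 3; G skipped; D skipped; H skipped.
Profit = 63 + 72 + 38 + 78 = 251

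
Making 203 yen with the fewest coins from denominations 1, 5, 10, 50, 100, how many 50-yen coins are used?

0

Greedy: take as many of the largest coin as possible, then repeat with the remainder.
203 = 2×100 + 3×1
Count of 50: 0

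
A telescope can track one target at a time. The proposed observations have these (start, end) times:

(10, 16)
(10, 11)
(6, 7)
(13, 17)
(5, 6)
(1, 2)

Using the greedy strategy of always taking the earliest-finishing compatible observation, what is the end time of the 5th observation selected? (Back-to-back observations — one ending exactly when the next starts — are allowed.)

By end time: (1,2), (5,6), (6,7), (10,11), (10,16), (13,17).
Pick (1,2); next start ≥ 2 → (5,6); next start ≥ 6 → (6,7); next start ≥ 7 → (10,11); next start ≥ 11 → (13,17).
Selected: (1,2) (5,6) (6,7) (10,11) (13,17)

17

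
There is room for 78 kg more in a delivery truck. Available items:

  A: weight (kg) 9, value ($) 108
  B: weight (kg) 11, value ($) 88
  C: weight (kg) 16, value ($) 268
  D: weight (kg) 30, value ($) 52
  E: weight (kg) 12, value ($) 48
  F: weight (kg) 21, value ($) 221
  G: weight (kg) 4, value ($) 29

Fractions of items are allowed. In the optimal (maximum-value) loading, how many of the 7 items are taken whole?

6

Ratios (sorted): C 16.75, A 12.00, F 10.52, B 8.00, G 7.25, E 4.00, D 1.73
take C (16 @ 268); take A (9 @ 108); take F (21 @ 221); take B (11 @ 88); take G (4 @ 29); take E (12 @ 48); take 5/30 of D → 8.67. Capacity used 78/78.
6 item(s) taken whole; one partial (take 5/30 of D).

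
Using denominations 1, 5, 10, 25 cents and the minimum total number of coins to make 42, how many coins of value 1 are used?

42 = 1×25 + 1×10 + 1×5 + 2×1
Count of 1: 2

2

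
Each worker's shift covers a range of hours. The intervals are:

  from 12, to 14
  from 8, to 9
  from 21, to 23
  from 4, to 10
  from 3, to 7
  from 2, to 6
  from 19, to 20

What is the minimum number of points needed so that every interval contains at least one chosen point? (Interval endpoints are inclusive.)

Process intervals by earliest right end; each time one isn't hit yet, stab at its right endpoint.
By right end: [2,6]  [3,7]  [8,9]  [4,10]  [12,14]  [19,20]  [21,23]
[2,6] uncovered → point at 6; [8,9] uncovered → point at 9; [12,14] uncovered → point at 14; [19,20] uncovered → point at 20; [21,23] uncovered → point at 23.
Points: 6, 9, 14, 20, 23 (5 total).

5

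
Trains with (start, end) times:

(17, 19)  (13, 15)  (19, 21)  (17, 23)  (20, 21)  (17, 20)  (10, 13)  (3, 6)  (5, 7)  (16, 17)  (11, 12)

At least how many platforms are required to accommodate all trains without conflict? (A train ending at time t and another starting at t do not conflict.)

The answer is the maximum number of intervals overlapping at any instant.
starts: [3, 5, 10, 11, 13, 16, 17, 17, 17, 19, 20]
ends:   [6, 7, 12, 13, 15, 17, 19, 20, 21, 21, 23]
s3→1 s5→2 e6→1 e7→0 s10→1 s11→2 e12→1 e13→0 s13→1 e15→0 s16→1 e17→0 s17→1 s17→2 s17→3  — peak 3.

3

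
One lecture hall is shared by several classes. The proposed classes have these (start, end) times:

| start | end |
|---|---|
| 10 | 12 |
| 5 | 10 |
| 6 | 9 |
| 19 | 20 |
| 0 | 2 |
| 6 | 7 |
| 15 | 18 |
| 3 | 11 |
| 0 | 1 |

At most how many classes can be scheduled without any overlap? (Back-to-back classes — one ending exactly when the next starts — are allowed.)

By end time: (0,1), (0,2), (6,7), (6,9), (5,10), (3,11), (10,12), (15,18), (19,20).
Pick (0,1); next start ≥ 1 → (6,7); next start ≥ 7 → (10,12); next start ≥ 12 → (15,18); next start ≥ 18 → (19,20).
Selected 5 classes.

5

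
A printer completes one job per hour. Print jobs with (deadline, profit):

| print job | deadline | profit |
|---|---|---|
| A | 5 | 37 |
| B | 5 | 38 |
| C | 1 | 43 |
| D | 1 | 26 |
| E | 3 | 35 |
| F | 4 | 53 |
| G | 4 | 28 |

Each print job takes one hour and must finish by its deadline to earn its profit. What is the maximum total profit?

By profit: F(d4,53), C(d1,43), B(d5,38), A(d5,37), E(d3,35), G(d4,28), D(d1,26)
F→slot 4; C→slot 1; B→slot 5; A→slot 3; E→slot 2; G skipped; D skipped.
Profit = 43 + 35 + 37 + 53 + 38 = 206

206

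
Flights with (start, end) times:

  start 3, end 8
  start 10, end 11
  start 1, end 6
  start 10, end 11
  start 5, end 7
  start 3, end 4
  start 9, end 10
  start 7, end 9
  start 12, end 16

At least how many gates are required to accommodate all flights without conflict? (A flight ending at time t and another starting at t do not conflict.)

3

Count concurrent intervals with a sweep; the peak is the room count.
starts: [1, 3, 3, 5, 7, 9, 10, 10, 12]
ends:   [4, 6, 7, 8, 9, 10, 11, 11, 16]
s1→1 s3→2 s3→3  — peak 3.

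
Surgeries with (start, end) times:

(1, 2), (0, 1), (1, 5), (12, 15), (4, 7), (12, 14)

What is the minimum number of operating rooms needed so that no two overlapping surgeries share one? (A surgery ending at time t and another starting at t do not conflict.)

2

starts: [0, 1, 1, 4, 12, 12]
ends:   [1, 2, 5, 7, 14, 15]
s0→1 e1→0 s1→1 s1→2  — peak 2.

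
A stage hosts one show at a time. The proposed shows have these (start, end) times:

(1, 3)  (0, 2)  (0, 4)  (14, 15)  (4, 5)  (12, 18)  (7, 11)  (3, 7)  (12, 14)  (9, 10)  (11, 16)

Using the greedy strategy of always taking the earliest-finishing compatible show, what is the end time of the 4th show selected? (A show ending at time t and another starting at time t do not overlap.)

By end time: (0,2), (1,3), (0,4), (4,5), (3,7), (9,10), (7,11), (12,14), (14,15), (11,16), (12,18).
Pick (0,2); next start ≥ 2 → (4,5); next start ≥ 5 → (9,10); next start ≥ 10 → (12,14); next start ≥ 14 → (14,15).
Selected: (0,2) (4,5) (9,10) (12,14) (14,15)

14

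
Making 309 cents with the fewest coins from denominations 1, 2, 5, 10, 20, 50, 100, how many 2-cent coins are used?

309 = 3×100 + 1×5 + 2×2
Count of 2: 2

2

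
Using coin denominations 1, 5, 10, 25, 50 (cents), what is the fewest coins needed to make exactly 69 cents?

Greedy: take as many of the largest coin as possible, then repeat with the remainder.
69 = 1×50 + 1×10 + 1×5 + 4×1
Total coins = 1 + 1 + 1 + 4 = 7

7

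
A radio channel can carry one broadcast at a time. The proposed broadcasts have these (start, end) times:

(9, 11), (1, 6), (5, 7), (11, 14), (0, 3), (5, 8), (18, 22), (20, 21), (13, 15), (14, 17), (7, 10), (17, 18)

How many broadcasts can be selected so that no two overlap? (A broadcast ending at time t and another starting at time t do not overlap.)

Greedy by earliest finish: after sorting by end time, pick each interval compatible with the last pick.
By end time: (0,3), (1,6), (5,7), (5,8), (7,10), (9,11), (11,14), (13,15), (14,17), (17,18), (20,21), (18,22).
Pick (0,3); next start ≥ 3 → (5,7); next start ≥ 7 → (7,10); next start ≥ 10 → (11,14); next start ≥ 14 → (14,17); next start ≥ 17 → (17,18); next start ≥ 18 → (20,21).
Selected 7 broadcasts.

7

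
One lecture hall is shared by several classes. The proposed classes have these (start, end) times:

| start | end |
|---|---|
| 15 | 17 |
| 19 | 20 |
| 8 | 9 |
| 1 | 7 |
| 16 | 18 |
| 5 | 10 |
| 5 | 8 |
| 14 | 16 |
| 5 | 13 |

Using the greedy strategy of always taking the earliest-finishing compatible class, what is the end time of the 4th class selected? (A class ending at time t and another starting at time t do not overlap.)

Greedy by earliest finish: after sorting by end time, pick each interval compatible with the last pick.
By end time: (1,7), (5,8), (8,9), (5,10), (5,13), (14,16), (15,17), (16,18), (19,20).
Pick (1,7); next start ≥ 7 → (8,9); next start ≥ 9 → (14,16); next start ≥ 16 → (16,18); next start ≥ 18 → (19,20).
Selected: (1,7) (8,9) (14,16) (16,18) (19,20)

18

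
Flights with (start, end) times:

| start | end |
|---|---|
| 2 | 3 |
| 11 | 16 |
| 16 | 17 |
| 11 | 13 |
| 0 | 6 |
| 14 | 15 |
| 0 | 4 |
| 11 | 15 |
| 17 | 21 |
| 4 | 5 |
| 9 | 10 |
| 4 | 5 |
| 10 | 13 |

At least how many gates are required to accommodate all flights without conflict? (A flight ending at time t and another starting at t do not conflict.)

4

The answer is the maximum number of intervals overlapping at any instant.
starts: [0, 0, 2, 4, 4, 9, 10, 11, 11, 11, 14, 16, 17]
ends:   [3, 4, 5, 5, 6, 10, 13, 13, 15, 15, 16, 17, 21]
s0→1 s0→2 s2→3 e3→2 e4→1 s4→2 s4→3 e5→2 e5→1 e6→0 s9→1 e10→0 s10→1 s11→2 s11→3 s11→4  — peak 4.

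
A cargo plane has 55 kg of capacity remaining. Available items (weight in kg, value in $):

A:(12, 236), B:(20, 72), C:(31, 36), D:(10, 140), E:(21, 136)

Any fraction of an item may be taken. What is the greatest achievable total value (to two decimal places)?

555.20

Greedy by value/weight ratio, highest first.
Ratios (sorted): A 19.67, D 14.00, E 6.48, B 3.60, C 1.16
take A (12 @ 236); take D (10 @ 140); take E (21 @ 136); take 12/20 of B → 43.20. Capacity used 55/55.
Total value = 555.20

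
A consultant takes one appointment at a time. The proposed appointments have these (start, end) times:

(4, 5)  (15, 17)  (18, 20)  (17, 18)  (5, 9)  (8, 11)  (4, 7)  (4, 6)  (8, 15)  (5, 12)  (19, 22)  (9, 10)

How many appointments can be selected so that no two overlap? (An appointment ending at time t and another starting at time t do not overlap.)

Sort by end time and greedily take each interval whose start is ≥ the last chosen end.
Sorted by end: (4,5)  (4,6)  (4,7)  (5,9)  (9,10)  (8,11)  (5,12)  (8,15)  (15,17)  (17,18)  (18,20)  (19,22)
take (4,5); skip (4,7); take (5,9); take (9,10); skip (8,11); skip (8,15); take (15,17); take (17,18); take (18,20).
Selected 6 appointments.

6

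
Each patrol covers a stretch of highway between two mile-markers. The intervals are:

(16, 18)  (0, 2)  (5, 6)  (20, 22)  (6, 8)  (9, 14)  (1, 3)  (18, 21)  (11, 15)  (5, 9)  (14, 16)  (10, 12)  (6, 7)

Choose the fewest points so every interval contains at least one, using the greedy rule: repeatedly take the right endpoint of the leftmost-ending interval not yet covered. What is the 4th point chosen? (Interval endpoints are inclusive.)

Process intervals by earliest right end; each time one isn't hit yet, stab at its right endpoint.
Sorted: [0,2] [1,3] [5,6] [6,7] [6,8] [5,9] [10,12] [9,14] [11,15] [14,16] [16,18] [18,21] [20,22]
{[0,2],[1,3]} hit by 2; {[5,6],[6,7],[6,8],[5,9]} hit by 6; {[10,12],[9,14],[11,15]} hit by 12; {[14,16],[16,18]} hit by 16; {[18,21],[20,22]} hit by 21.
Points: 2, 6, 12, 16, 21 (5 total).

16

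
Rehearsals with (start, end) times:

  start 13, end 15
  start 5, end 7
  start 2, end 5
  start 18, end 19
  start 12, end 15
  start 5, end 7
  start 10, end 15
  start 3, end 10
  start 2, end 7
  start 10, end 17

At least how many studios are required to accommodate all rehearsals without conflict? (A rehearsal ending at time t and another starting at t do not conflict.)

4

The answer is the maximum number of intervals overlapping at any instant.
starts: [2, 2, 3, 5, 5, 10, 10, 12, 13, 18]
ends:   [5, 7, 7, 7, 10, 15, 15, 15, 17, 19]
s2→1 s2→2 s3→3 e5→2 s5→3 s5→4  — peak 4.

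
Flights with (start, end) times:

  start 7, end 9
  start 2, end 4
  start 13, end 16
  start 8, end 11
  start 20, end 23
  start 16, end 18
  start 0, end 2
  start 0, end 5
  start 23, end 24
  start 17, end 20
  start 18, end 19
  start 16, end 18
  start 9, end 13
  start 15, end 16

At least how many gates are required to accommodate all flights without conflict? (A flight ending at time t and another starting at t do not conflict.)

Count concurrent intervals with a sweep; the peak is the room count.
starts: [0, 0, 2, 7, 8, 9, 13, 15, 16, 16, 17, 18, 20, 23]
ends:   [2, 4, 5, 9, 11, 13, 16, 16, 18, 18, 19, 20, 23, 24]
s0→1 s0→2 e2→1 s2→2 e4→1 e5→0 s7→1 s8→2 e9→1 s9→2 e11→1 e13→0 s13→1 s15→2 e16→1 e16→0 s16→1 s16→2 s17→3  — peak 3.

3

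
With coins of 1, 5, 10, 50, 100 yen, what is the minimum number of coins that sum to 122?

Greedy: take as many of the largest coin as possible, then repeat with the remainder.
122 = 1×100 + 2×10 + 2×1
Total coins = 1 + 2 + 2 = 5

5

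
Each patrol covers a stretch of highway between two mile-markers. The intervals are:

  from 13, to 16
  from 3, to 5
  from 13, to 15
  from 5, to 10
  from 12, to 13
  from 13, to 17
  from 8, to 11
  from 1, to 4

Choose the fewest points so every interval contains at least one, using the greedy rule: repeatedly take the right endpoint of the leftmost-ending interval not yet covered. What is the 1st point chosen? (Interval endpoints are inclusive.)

4

Process intervals by earliest right end; each time one isn't hit yet, stab at its right endpoint.
Sorted: [1,4] [3,5] [5,10] [8,11] [12,13] [13,15] [13,16] [13,17]
{[1,4],[3,5]} hit by 4; {[5,10],[8,11]} hit by 10; {[12,13],[13,15],[13,16],[13,17]} hit by 13.
Points: 4, 10, 13 (3 total).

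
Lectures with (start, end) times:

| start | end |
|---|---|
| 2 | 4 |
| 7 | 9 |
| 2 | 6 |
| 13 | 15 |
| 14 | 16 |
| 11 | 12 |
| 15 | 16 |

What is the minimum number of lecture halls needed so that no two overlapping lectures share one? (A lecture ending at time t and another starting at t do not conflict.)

2

Count concurrent intervals with a sweep; the peak is the room count.
starts: [2, 2, 7, 11, 13, 14, 15]
ends:   [4, 6, 9, 12, 15, 16, 16]
s2→1 s2→2  — peak 2.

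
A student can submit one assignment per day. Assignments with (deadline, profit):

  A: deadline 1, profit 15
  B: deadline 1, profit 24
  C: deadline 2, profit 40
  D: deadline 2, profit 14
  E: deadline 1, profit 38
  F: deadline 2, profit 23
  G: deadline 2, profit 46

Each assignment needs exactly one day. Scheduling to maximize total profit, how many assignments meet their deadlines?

2

Sort by profit descending; place each in the latest free slot ≤ its deadline.
By profit: G(d2,46), C(d2,40), E(d1,38), B(d1,24), F(d2,23), A(d1,15), D(d2,14)
G→slot 2; C→slot 1; E skipped; B skipped; F skipped; A skipped; D skipped.
2 of 7 scheduled.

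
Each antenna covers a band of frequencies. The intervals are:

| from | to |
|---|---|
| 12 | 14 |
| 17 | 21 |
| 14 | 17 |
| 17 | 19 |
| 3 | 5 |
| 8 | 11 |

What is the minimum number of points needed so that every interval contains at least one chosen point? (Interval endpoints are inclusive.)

4

Sort by right endpoint; whenever an interval is uncovered, place a point at its right end.
By right end: [3,5]  [8,11]  [12,14]  [14,17]  [17,19]  [17,21]
[3,5] uncovered → point at 5; [8,11] uncovered → point at 11; [12,14] uncovered → point at 14; [17,19] uncovered → point at 19.
Points: 5, 11, 14, 19 (4 total).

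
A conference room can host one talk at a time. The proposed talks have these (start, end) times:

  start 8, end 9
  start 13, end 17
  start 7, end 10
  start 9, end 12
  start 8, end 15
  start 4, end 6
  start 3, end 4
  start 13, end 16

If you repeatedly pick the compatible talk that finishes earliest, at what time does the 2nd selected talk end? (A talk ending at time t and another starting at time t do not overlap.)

Greedy by earliest finish: after sorting by end time, pick each interval compatible with the last pick.
By end time: (3,4), (4,6), (8,9), (7,10), (9,12), (8,15), (13,16), (13,17).
Pick (3,4); next start ≥ 4 → (4,6); next start ≥ 6 → (8,9); next start ≥ 9 → (9,12); next start ≥ 12 → (13,16).
Selected: (3,4) (4,6) (8,9) (9,12) (13,16)

6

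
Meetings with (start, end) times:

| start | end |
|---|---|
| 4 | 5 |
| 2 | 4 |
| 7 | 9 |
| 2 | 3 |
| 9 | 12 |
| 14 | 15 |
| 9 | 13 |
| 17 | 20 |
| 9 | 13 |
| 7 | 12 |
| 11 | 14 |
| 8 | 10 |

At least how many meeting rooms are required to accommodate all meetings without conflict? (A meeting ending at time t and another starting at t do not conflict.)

starts: [2, 2, 4, 7, 7, 8, 9, 9, 9, 11, 14, 17]
ends:   [3, 4, 5, 9, 10, 12, 12, 13, 13, 14, 15, 20]
s2→1 s2→2 e3→1 e4→0 s4→1 e5→0 s7→1 s7→2 s8→3 e9→2 s9→3 s9→4 s9→5  — peak 5.

5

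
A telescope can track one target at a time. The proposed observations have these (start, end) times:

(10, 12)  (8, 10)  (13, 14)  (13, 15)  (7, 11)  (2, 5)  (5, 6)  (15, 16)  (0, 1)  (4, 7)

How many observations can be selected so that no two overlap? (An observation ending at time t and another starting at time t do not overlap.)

7

Sorted by end: (0,1)  (2,5)  (5,6)  (4,7)  (8,10)  (7,11)  (10,12)  (13,14)  (13,15)  (15,16)
take (0,1); take (2,5); take (5,6); skip (4,7); take (8,10); take (10,12); take (13,14); take (15,16).
Selected 7 observations.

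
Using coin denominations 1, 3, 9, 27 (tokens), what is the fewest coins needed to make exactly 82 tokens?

82 = 3×27 + 1×1
Total coins = 3 + 1 = 4

4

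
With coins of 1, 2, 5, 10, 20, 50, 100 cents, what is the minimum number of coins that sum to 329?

Use the largest denomination that fits, subtract, and repeat.
329 − 3×100→29 − 1×20→9 − 1×5→4 − 2×2→0
Total coins = 3 + 1 + 1 + 2 = 7

7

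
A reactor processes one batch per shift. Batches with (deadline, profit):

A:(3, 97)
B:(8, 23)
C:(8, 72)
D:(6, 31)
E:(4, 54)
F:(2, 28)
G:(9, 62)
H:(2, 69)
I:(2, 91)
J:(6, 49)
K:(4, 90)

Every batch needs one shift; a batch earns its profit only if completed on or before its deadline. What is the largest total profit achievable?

584

Take jobs in profit order; each goes to the latest open slot no later than its deadline.
Profit order: A=97 I=91 K=90 C=72 H=69 G=62 E=54 J=49 D=31 F=28 B=23
Assign: A→slot 3, I→slot 2, K→slot 4, C→slot 8, H→slot 1, G→slot 9, E skipped, J→slot 6, D→slot 5, F skipped, B→slot 7.
Slots: [1:H] [2:I] [3:A] [4:K] [5:D] [6:J] [7:B] [8:C] [9:G]
Profit = 69 + 91 + 97 + 90 + 31 + 49 + 23 + 72 + 62 = 584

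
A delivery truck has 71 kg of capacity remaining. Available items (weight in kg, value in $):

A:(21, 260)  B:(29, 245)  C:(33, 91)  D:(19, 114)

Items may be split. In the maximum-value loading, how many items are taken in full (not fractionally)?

Ratios (sorted): A 12.38, B 8.45, D 6.00, C 2.76
take A (21 @ 260); take B (29 @ 245); take D (19 @ 114); take 2/33 of C → 5.52. Capacity used 71/71.
3 item(s) taken whole; one partial (take 2/33 of C).

3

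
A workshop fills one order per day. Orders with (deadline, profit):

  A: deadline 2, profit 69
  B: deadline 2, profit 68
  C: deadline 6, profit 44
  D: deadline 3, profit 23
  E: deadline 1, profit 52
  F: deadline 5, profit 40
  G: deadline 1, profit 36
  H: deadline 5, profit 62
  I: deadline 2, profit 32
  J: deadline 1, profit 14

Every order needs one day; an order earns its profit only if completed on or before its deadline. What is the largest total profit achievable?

Profit order: A=69 B=68 H=62 E=52 C=44 F=40 G=36 I=32 D=23 J=14
Assign: A→slot 2, B→slot 1, H→slot 5, E skipped, C→slot 6, F→slot 4, G skipped, I skipped, D→slot 3, J skipped.
Slots: [1:B] [2:A] [3:D] [4:F] [5:H] [6:C]
Profit = 68 + 69 + 23 + 40 + 62 + 44 = 306

306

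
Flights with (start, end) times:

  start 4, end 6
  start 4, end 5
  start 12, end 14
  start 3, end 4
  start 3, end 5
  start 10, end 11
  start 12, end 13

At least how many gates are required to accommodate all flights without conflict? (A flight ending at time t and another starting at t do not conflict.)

3

The answer is the maximum number of intervals overlapping at any instant.
Events (time:±→running): 3:+→1 3:+→2 4:-→1 4:+→2 4:+→3 … peak 3.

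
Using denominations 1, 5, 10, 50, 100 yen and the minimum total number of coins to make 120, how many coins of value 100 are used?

120 = 1×100 + 2×10
Count of 100: 1

1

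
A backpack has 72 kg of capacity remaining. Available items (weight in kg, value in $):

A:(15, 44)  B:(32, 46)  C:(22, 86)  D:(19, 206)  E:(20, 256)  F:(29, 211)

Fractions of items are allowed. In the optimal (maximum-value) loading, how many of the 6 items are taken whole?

3

Greedy by value/weight ratio, highest first.
Order: E (256/20=12.80) > D (206/19=10.84) > F (211/29=7.28) > C (86/22=3.91) > A (44/15=2.93) > B (46/32=1.44)
Fill: take E (20 @ 256) → take D (19 @ 206) → take F (29 @ 211) → take 4/22 of C → 15.64; 72/72 used.
3 item(s) taken whole; one partial (take 4/22 of C).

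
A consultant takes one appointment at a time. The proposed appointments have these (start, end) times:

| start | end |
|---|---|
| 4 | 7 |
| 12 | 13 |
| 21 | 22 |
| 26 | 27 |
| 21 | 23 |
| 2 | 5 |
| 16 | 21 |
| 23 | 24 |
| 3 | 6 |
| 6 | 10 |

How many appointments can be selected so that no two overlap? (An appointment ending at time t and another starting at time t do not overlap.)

Sorted by end: (2,5)  (3,6)  (4,7)  (6,10)  (12,13)  (16,21)  (21,22)  (21,23)  (23,24)  (26,27)
take (2,5); skip (4,7); take (6,10); take (12,13); take (16,21); take (21,22); take (23,24); take (26,27).
Selected 7 appointments.

7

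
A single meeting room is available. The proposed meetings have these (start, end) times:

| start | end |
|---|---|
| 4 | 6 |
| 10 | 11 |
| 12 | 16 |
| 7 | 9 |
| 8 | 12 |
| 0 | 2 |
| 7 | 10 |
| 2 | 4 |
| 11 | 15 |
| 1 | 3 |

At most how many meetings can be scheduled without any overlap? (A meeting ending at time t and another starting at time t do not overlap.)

6

Order by finish time; keep every interval that doesn't clash with the previous kept one.
Sorted by end: (0,2)  (1,3)  (2,4)  (4,6)  (7,9)  (7,10)  (10,11)  (8,12)  (11,15)  (12,16)
take (0,2); take (2,4); take (4,6); take (7,9); take (10,11); take (11,15); skip (12,16).
Selected 6 meetings.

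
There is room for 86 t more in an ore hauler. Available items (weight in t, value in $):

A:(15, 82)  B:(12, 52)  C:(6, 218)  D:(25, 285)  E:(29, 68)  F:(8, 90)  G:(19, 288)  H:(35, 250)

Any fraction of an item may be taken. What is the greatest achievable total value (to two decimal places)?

1081.00

Sort by value per unit weight and fill in that order.
Order: C (218/6=36.33) > G (288/19=15.16) > D (285/25=11.40) > F (90/8=11.25) > H (250/35=7.14) > A (82/15=5.47) > B (52/12=4.33) > E (68/29=2.34)
Fill: take C (6 @ 218) → take G (19 @ 288) → take D (25 @ 285) → take F (8 @ 90) → take 28/35 of H → 200.00; 86/86 used.
Total value = 1081.00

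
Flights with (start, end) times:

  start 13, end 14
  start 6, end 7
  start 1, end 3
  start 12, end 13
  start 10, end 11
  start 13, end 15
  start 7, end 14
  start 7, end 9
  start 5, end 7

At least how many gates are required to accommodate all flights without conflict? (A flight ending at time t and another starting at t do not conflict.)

Events (time:±→running): 1:+→1 3:-→0 5:+→1 6:+→2 7:-→1 7:-→0 7:+→1 7:+→2 9:-→1 10:+→2 11:-→1 12:+→2 13:-→1 13:+→2 13:+→3 … peak 3.

3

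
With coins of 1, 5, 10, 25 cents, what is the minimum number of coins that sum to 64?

Greedy: take as many of the largest coin as possible, then repeat with the remainder.
64 − 2×25→14 − 1×10→4 − 4×1→0
Total coins = 2 + 1 + 4 = 7

7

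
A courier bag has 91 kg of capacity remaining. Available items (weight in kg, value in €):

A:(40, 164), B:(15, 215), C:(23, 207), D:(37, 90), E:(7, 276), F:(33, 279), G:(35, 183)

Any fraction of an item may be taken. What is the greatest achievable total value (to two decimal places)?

Sort by value per unit weight and fill in that order.
Ratios (sorted): E 39.43, B 14.33, C 9.00, F 8.45, G 5.23, A 4.10, D 2.43
take E (7 @ 276); take B (15 @ 215); take C (23 @ 207); take F (33 @ 279); take 13/35 of G → 67.97. Capacity used 91/91.
Total value = 1044.97

1044.97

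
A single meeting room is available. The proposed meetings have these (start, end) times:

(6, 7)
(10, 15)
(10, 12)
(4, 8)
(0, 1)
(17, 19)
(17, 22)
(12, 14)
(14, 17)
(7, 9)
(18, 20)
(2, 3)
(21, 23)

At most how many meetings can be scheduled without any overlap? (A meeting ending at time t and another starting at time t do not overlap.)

Sort by end time and greedily take each interval whose start is ≥ the last chosen end.
By end time: (0,1), (2,3), (6,7), (4,8), (7,9), (10,12), (12,14), (10,15), (14,17), (17,19), (18,20), (17,22), (21,23).
Pick (0,1); next start ≥ 1 → (2,3); next start ≥ 3 → (6,7); next start ≥ 7 → (7,9); next start ≥ 9 → (10,12); next start ≥ 12 → (12,14); next start ≥ 14 → (14,17); next start ≥ 17 → (17,19); next start ≥ 19 → (21,23).
Selected 9 meetings.

9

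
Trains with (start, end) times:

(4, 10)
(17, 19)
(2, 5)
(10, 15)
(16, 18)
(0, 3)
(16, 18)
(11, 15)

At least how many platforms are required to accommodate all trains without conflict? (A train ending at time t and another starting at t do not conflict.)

Count concurrent intervals with a sweep; the peak is the room count.
starts: [0, 2, 4, 10, 11, 16, 16, 17]
ends:   [3, 5, 10, 15, 15, 18, 18, 19]
s0→1 s2→2 e3→1 s4→2 e5→1 e10→0 s10→1 s11→2 e15→1 e15→0 s16→1 s16→2 s17→3  — peak 3.

3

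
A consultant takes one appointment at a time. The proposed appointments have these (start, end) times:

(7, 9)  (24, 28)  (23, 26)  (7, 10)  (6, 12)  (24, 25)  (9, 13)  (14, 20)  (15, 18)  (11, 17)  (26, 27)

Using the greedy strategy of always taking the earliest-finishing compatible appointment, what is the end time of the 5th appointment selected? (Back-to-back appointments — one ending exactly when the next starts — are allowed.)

27

By end time: (7,9), (7,10), (6,12), (9,13), (11,17), (15,18), (14,20), (24,25), (23,26), (26,27), (24,28).
Pick (7,9); next start ≥ 9 → (9,13); next start ≥ 13 → (15,18); next start ≥ 18 → (24,25); next start ≥ 25 → (26,27).
Selected: (7,9) (9,13) (15,18) (24,25) (26,27)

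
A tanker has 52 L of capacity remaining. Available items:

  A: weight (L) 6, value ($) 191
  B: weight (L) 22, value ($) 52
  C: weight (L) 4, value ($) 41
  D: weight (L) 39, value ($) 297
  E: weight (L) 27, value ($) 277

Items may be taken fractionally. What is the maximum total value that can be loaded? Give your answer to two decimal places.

Greedy by value/weight ratio, highest first.
Ratios (sorted): A 31.83, E 10.26, C 10.25, D 7.62, B 2.36
take A (6 @ 191); take E (27 @ 277); take C (4 @ 41); take 15/39 of D → 114.23. Capacity used 52/52.
Total value = 623.23

623.23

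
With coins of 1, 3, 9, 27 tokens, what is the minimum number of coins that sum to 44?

6

Use the largest denomination that fits, subtract, and repeat.
44 − 1×27→17 − 1×9→8 − 2×3→2 − 2×1→0
Total coins = 1 + 1 + 2 + 2 = 6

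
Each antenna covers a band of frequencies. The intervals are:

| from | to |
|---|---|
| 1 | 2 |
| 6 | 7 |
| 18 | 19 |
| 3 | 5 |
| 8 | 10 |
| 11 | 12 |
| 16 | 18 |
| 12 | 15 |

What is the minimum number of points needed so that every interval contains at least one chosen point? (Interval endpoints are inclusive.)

6

By right end: [1,2]  [3,5]  [6,7]  [8,10]  [11,12]  [12,15]  [16,18]  [18,19]
[1,2] uncovered → point at 2; [3,5] uncovered → point at 5; [6,7] uncovered → point at 7; [8,10] uncovered → point at 10; [11,12] uncovered → point at 12; [16,18] uncovered → point at 18.
Points: 2, 5, 7, 10, 12, 18 (6 total).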